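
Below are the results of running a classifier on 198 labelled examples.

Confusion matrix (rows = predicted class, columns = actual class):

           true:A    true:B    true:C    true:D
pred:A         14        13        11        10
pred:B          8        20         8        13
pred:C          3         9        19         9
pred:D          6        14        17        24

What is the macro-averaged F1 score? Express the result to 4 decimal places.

0.3864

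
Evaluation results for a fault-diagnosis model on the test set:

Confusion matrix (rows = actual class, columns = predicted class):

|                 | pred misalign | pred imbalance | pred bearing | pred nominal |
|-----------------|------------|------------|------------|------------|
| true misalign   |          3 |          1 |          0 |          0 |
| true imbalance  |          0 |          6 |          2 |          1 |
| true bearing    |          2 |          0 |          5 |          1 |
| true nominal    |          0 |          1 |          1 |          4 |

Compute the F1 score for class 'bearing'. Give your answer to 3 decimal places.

0.625

F1 score = 2·TP/(2·TP+FP+FN).
bearing: TP=5, FP=0+2+1=3, FN=2+0+1=3 → 10/16 = 0.6250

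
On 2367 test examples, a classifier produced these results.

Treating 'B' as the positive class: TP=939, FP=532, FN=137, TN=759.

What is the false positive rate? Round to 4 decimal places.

FPR = FP/(FP+TN) = 532/(532+759) = 0.4121

0.4121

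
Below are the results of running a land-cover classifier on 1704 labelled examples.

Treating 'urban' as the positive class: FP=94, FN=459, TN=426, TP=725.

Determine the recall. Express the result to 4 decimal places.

0.6123

Recall = TP/(TP+FN) = 725/(725+459) = 725/1184 = 0.6123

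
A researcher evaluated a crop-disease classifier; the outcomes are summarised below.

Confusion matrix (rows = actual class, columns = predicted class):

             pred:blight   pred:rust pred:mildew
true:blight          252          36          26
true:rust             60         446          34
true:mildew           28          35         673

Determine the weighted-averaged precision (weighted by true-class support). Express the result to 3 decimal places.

Per-class precision (TP/(TP+FP)):
  blight: TP=252, FP=60+28=88 → 252/340 = 0.7412
  rust: TP=446, FP=36+35=71 → 446/517 = 0.8627
  mildew: TP=673, FP=26+34=60 → 673/733 = 0.9181
Weighted-precision = Σ (supportᵢ/N)·precisionᵢ with N=1590: (314/1590)·0.7412 + (540/1590)·0.8627 + (736/1590)·0.9181 = 0.864

0.864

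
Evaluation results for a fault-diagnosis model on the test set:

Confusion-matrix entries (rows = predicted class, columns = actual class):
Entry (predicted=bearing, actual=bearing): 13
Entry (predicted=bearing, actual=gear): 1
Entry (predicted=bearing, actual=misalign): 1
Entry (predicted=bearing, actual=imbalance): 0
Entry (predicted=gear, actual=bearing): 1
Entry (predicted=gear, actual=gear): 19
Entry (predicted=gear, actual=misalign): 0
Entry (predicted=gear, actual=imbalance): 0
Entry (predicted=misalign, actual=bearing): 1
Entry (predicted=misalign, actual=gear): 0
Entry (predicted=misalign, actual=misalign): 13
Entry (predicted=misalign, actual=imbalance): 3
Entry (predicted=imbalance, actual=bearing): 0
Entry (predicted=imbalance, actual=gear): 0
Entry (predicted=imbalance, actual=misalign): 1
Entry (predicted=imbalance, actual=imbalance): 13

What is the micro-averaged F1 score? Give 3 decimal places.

Micro-averaging pools counts across classes: ΣTP=58, ΣFP=8, ΣFN=8.
Micro-F1 score = 2·TP/(2·TP+FP+FN) on pooled counts = 0.879 (equals overall accuracy in single-label multiclass).

0.879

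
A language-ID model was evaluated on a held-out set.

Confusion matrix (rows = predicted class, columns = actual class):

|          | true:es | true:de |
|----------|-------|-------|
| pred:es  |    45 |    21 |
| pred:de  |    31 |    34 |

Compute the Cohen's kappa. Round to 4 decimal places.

0.2051

Observed agreement pₒ = trace/N = 79/131 = 0.60305
Expected agreement pₑ = Σ (rowᵢ·colᵢ)/N² = (76·66 + 55·65)/131² = 0.50061
κ = (pₒ − pₑ)/(1 − pₑ) = (0.60305 − 0.50061)/(1 − 0.50061) = 0.2051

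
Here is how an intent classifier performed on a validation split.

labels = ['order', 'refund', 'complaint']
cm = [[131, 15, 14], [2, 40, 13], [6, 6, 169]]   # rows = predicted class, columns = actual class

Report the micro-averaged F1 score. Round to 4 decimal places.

0.8586

Micro-averaging pools counts across classes: ΣTP=340, ΣFP=56, ΣFN=56.
Micro-F1 score = 2·TP/(2·TP+FP+FN) on pooled counts = 0.8586 (equals overall accuracy in single-label multiclass).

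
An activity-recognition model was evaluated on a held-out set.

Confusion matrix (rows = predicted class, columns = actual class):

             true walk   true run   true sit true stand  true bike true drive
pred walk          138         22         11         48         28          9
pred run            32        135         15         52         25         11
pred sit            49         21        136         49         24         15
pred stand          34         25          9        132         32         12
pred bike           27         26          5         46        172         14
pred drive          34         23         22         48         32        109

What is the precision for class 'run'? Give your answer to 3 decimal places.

0.500

Take TP from the diagonal, FP from the rest of the 'run' prediction marginal, FN from the rest of the 'run' actual marginal.
precision = TP/(TP+FP).
run: TP=135, FP=32+15+52+25+11=135 → 135/270 = 0.5000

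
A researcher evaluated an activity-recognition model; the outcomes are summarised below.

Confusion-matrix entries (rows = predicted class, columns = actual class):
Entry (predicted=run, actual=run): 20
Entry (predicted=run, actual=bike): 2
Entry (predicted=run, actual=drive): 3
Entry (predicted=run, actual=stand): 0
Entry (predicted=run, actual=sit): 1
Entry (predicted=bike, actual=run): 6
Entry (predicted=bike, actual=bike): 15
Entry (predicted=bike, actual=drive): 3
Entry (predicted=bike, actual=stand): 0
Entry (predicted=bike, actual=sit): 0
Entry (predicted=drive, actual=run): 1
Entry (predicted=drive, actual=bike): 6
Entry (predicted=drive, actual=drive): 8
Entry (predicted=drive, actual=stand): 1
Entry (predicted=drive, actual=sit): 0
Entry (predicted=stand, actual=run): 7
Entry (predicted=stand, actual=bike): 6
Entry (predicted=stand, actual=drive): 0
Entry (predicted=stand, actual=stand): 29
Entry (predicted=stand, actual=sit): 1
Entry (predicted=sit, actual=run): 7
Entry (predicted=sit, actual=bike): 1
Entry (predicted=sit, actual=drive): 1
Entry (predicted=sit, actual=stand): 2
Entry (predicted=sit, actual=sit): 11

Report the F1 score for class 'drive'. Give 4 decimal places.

0.5161

F1 score = 2·TP/(2·TP+FP+FN).
drive: TP=8, FP=1+6+1+0=8, FN=3+3+0+1=7 → 16/31 = 0.51613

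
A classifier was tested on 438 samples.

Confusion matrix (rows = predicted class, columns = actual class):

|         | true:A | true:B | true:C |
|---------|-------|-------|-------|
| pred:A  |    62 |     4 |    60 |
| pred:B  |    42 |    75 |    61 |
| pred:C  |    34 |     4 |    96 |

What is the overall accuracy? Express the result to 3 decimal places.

Accuracy = trace / total = (62+75+96=233) / 438 = 233/438 = 0.532

0.532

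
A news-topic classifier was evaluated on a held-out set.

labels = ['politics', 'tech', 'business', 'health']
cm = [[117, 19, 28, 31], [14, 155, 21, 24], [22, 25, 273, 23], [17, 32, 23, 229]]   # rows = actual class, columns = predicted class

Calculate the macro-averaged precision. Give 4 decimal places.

Per-class precision (TP/(TP+FP)):
  politics: TP=117, FP=14+22+17=53 → 117/170 = 0.68824
  tech: TP=155, FP=19+25+32=76 → 155/231 = 0.67100
  business: TP=273, FP=28+21+23=72 → 273/345 = 0.79130
  health: TP=229, FP=31+24+23=78 → 229/307 = 0.74593
Macro-precision = mean = (0.68824 + 0.67100 + 0.79130 + 0.74593) / 4 = 0.7241

0.7241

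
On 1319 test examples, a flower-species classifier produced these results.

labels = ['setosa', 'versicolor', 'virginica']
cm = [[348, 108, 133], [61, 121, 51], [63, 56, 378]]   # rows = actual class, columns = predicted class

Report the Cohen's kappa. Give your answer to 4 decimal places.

0.4422

Observed agreement pₒ = trace/N = 847/1319 = 0.64215
Expected agreement pₑ = Σ (rowᵢ·colᵢ)/N² = (589·472 + 233·285 + 497·562)/1319² = 0.35851
κ = (pₒ − pₑ)/(1 − pₑ) = (0.64215 − 0.35851)/(1 − 0.35851) = 0.4422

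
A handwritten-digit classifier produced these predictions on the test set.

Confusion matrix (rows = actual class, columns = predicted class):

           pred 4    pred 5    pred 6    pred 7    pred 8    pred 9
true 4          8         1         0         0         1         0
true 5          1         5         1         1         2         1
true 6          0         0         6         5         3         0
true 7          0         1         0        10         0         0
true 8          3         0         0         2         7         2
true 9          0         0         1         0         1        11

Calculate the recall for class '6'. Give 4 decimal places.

0.4286

recall = TP/(TP+FN).
6: TP=6, FN=0+0+5+3+0=8 → 6/14 = 0.42857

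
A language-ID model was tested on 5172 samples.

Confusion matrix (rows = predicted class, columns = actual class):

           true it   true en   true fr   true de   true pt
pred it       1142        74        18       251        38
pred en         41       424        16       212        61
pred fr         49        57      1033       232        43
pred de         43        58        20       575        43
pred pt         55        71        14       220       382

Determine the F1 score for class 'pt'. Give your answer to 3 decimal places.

0.584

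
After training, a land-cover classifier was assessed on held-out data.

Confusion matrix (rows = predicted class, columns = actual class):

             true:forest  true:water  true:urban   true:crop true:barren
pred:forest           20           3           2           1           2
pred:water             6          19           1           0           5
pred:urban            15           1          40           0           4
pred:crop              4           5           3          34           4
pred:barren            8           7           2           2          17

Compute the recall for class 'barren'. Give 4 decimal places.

0.5313

One-vs-rest for 'barren': TP = diagonal; FP = other classes predicted 'barren'; FN = 'barren' predicted as other.
recall = TP/(TP+FN).
barren: TP=17, FN=2+5+4+4=15 → 17/32 = 0.53125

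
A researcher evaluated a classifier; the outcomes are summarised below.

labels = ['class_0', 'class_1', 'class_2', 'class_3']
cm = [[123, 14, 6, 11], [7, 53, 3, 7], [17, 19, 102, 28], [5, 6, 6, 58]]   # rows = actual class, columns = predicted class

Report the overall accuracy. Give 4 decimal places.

0.7226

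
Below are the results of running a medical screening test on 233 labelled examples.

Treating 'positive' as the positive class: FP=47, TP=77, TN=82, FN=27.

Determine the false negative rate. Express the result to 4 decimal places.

0.2596

FNR = FN/(FN+TP) = 27/(27+77) = 0.2596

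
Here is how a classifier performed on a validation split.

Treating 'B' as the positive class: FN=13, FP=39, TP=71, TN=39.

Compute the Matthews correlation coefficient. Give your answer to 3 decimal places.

0.369

MCC = (TP·TN − FP·FN) / √((TP+FP)(TP+FN)(TN+FP)(TN+FN))
Numerator = 71·39 − 39·13 = 2262
Denominator = √(110·84·78·52) = √37477440 = 6121.8821
MCC = 2262 / 6121.8821 = 0.369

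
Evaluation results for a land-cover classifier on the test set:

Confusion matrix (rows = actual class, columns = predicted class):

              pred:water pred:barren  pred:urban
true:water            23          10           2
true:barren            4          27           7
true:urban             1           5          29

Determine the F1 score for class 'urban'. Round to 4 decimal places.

0.7945

One-vs-rest for 'urban': TP = diagonal; FP = other classes predicted 'urban'; FN = 'urban' predicted as other.
F1 score = 2·TP/(2·TP+FP+FN).
urban: TP=29, FP=2+7=9, FN=1+5=6 → 58/73 = 0.79452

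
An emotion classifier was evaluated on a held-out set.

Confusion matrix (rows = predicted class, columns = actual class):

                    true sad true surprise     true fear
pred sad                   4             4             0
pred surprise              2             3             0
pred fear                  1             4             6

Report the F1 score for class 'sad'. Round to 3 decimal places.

0.533

One-vs-rest for 'sad': TP = diagonal; FP = other classes predicted 'sad'; FN = 'sad' predicted as other.
F1 score = 2·TP/(2·TP+FP+FN).
sad: TP=4, FP=4+0=4, FN=2+1=3 → 8/15 = 0.5333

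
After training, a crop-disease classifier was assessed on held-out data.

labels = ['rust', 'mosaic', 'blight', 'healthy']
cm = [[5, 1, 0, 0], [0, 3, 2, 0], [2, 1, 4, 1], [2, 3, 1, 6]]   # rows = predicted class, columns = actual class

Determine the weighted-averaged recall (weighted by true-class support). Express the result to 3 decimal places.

0.581

Per-class recall (TP/(TP+FN)):
  rust: TP=5, FN=0+2+2=4 → 5/9 = 0.5556
  mosaic: TP=3, FN=1+1+3=5 → 3/8 = 0.3750
  blight: TP=4, FN=0+2+1=3 → 4/7 = 0.5714
  healthy: TP=6, FN=0+0+1=1 → 6/7 = 0.8571
Weighted-recall = Σ (supportᵢ/N)·recallᵢ with N=31: (9/31)·0.5556 + (8/31)·0.3750 + (7/31)·0.5714 + (7/31)·0.8571 = 0.581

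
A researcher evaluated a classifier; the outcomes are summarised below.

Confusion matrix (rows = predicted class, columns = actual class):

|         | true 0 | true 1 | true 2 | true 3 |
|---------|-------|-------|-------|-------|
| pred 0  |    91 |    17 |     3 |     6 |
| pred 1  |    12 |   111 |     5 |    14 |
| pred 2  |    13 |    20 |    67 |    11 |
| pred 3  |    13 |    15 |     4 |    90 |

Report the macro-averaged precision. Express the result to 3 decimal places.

0.725

Per-class precision (TP/(TP+FP)):
  0: TP=91, FP=17+3+6=26 → 91/117 = 0.7778
  1: TP=111, FP=12+5+14=31 → 111/142 = 0.7817
  2: TP=67, FP=13+20+11=44 → 67/111 = 0.6036
  3: TP=90, FP=13+15+4=32 → 90/122 = 0.7377
Macro-precision = mean = (0.7778 + 0.7817 + 0.6036 + 0.7377) / 4 = 0.725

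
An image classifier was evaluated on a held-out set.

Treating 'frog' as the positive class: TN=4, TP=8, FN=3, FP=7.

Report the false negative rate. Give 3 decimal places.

FNR = FN/(FN+TP) = 3/(3+8) = 0.273

0.273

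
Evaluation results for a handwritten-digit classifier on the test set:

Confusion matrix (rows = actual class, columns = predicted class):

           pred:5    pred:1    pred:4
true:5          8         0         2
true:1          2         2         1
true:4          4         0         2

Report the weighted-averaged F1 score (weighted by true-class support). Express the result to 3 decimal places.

0.557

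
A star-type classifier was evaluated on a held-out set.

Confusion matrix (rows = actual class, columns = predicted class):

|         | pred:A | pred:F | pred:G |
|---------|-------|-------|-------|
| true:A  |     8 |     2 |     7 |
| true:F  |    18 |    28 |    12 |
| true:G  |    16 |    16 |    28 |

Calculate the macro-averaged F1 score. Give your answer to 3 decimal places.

Per-class F1 score (2·TP/(2·TP+FP+FN)):
  A: TP=8, FP=18+16=34, FN=2+7=9 → 16/59 = 0.2712
  F: TP=28, FP=2+16=18, FN=18+12=30 → 56/104 = 0.5385
  G: TP=28, FP=7+12=19, FN=16+16=32 → 56/107 = 0.5234
Macro-F1 score = mean = (0.2712 + 0.5385 + 0.5234) / 3 = 0.444

0.444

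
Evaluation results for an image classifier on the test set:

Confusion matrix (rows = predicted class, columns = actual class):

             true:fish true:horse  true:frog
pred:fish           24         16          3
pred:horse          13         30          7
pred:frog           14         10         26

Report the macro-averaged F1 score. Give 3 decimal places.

Per-class F1 score (2·TP/(2·TP+FP+FN)):
  fish: TP=24, FP=16+3=19, FN=13+14=27 → 48/94 = 0.5106
  horse: TP=30, FP=13+7=20, FN=16+10=26 → 60/106 = 0.5660
  frog: TP=26, FP=14+10=24, FN=3+7=10 → 52/86 = 0.6047
Macro-F1 score = mean = (0.5106 + 0.5660 + 0.6047) / 3 = 0.560

0.560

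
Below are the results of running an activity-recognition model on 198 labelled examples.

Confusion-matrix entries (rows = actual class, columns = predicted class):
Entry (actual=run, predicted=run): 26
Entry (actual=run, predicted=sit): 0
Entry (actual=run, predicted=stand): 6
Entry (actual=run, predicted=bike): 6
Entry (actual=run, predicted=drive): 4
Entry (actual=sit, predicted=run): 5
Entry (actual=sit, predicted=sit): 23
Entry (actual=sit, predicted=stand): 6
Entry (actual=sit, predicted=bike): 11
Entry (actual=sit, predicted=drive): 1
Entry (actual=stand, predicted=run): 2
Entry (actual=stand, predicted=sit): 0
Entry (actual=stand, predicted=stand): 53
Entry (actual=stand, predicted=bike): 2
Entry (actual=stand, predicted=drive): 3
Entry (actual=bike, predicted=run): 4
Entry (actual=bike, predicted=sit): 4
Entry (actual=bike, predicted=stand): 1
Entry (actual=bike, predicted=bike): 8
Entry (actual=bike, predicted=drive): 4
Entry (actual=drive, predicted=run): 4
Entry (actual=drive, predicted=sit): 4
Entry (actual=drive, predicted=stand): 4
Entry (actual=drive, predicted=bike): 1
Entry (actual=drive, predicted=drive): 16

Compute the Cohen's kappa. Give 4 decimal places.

0.5319

Observed agreement pₒ = trace/N = 126/198 = 0.63636
Expected agreement pₑ = Σ (rowᵢ·colᵢ)/N² = (42·41 + 46·31 + 60·70 + 21·28 + 29·28)/198² = 0.22314
κ = (pₒ − pₑ)/(1 − pₑ) = (0.63636 − 0.22314)/(1 − 0.22314) = 0.5319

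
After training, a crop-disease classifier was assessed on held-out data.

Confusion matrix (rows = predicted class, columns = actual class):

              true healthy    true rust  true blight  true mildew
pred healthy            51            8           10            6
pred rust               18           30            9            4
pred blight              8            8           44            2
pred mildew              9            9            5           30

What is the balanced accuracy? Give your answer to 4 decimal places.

Balanced accuracy = mean of per-class recall.
  healthy: recall = 51/86 = 0.59302
  rust: recall = 30/55 = 0.54545
  blight: recall = 44/68 = 0.64706
  mildew: recall = 30/42 = 0.71429
Mean = (0.59302 + 0.54545 + 0.64706 + 0.71429) / 4 = 0.6250

0.6250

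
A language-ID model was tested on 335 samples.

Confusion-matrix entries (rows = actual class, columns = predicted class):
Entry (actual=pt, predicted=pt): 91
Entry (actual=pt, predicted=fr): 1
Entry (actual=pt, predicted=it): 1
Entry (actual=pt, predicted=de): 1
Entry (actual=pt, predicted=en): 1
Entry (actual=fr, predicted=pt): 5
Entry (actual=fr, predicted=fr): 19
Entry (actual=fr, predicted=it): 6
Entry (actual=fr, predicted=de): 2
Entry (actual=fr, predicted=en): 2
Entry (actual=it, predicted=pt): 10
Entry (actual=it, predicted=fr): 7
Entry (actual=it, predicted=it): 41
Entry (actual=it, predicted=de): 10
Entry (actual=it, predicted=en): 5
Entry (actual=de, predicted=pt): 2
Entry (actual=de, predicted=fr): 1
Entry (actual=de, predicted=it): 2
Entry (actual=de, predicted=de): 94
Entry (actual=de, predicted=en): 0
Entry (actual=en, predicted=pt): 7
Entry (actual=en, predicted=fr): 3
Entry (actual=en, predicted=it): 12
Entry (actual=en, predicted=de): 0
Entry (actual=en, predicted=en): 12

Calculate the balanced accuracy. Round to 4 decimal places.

0.6762

Balanced accuracy = mean of per-class recall.
  pt: recall = 91/95 = 0.95789
  fr: recall = 19/34 = 0.55882
  it: recall = 41/73 = 0.56164
  de: recall = 94/99 = 0.94949
  en: recall = 12/34 = 0.35294
Mean = (0.95789 + 0.55882 + 0.56164 + 0.94949 + 0.35294) / 5 = 0.6762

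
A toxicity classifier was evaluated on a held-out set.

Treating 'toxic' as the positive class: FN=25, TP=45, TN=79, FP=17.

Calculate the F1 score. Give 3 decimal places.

Precision = TP/(TP+FP) = 45/62 = 0.7258
Recall = TP/(TP+FN) = 45/70 = 0.6429
F1 = 2·TP/(2·TP+FP+FN) = 90/132 = 0.682

0.682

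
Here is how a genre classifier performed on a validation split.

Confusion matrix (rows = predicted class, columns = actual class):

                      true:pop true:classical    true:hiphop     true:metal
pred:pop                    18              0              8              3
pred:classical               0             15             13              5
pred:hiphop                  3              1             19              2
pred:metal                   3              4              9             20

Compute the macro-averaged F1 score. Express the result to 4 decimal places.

0.5912

Per-class F1 score (2·TP/(2·TP+FP+FN)):
  pop: TP=18, FP=0+8+3=11, FN=0+3+3=6 → 36/53 = 0.67925
  classical: TP=15, FP=0+13+5=18, FN=0+1+4=5 → 30/53 = 0.56604
  hiphop: TP=19, FP=3+1+2=6, FN=8+13+9=30 → 38/74 = 0.51351
  metal: TP=20, FP=3+4+9=16, FN=3+5+2=10 → 40/66 = 0.60606
Macro-F1 score = mean = (0.67925 + 0.56604 + 0.51351 + 0.60606) / 4 = 0.5912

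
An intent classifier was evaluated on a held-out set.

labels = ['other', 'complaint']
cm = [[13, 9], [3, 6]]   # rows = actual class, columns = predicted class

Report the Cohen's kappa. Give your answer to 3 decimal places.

Observed agreement pₒ = trace/N = 19/31 = 0.6129
Expected agreement pₑ = Σ (rowᵢ·colᵢ)/N² = (22·16 + 9·15)/31² = 0.5068
κ = (pₒ − pₑ)/(1 − pₑ) = (0.6129 − 0.5068)/(1 − 0.5068) = 0.215

0.215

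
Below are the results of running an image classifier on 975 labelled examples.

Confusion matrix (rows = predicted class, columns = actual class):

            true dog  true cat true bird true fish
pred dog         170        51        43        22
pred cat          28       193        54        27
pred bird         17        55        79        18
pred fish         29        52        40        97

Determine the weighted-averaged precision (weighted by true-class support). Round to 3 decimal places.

0.557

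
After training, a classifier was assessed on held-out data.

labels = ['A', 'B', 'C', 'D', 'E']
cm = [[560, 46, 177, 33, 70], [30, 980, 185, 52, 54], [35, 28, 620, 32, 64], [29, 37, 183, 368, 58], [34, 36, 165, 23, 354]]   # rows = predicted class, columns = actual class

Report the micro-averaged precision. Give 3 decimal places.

0.678

Micro-averaging pools counts across classes: ΣTP=2882, ΣFP=1371, ΣFN=1371.
Micro-precision = TP/(TP+FP) on pooled counts = 0.678 (equals overall accuracy in single-label multiclass).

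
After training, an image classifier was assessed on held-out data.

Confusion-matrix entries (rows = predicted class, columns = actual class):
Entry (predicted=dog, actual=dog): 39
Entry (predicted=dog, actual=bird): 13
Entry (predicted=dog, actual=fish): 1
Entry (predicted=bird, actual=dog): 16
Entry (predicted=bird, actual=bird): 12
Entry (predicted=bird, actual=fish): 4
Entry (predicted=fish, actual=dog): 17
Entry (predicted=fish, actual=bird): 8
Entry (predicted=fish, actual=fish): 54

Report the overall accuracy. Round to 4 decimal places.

0.6402

Accuracy = trace / total = (39+12+54=105) / 164 = 105/164 = 0.6402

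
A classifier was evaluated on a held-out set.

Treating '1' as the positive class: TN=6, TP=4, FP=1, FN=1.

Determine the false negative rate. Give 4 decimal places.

0.2000

FNR = FN/(FN+TP) = 1/(1+4) = 0.2000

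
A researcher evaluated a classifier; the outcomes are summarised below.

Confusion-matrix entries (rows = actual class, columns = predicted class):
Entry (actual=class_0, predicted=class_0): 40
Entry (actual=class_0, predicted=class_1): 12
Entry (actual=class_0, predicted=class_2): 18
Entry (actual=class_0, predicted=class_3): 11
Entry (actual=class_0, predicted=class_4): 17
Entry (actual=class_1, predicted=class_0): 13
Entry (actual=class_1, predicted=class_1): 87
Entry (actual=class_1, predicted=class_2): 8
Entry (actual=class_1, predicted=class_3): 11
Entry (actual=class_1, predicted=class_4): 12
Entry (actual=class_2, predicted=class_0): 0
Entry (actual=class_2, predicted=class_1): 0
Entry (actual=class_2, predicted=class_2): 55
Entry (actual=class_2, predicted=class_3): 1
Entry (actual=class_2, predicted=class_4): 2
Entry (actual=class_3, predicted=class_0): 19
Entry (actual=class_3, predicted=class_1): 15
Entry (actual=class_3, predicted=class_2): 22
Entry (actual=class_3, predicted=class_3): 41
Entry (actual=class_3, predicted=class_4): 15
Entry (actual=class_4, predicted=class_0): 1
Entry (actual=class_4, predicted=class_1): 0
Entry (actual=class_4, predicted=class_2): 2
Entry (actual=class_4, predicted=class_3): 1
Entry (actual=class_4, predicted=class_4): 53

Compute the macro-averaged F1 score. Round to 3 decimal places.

Per-class F1 score (2·TP/(2·TP+FP+FN)):
  class_0: TP=40, FP=13+0+19+1=33, FN=12+18+11+17=58 → 80/171 = 0.4678
  class_1: TP=87, FP=12+0+15+0=27, FN=13+8+11+12=44 → 174/245 = 0.7102
  class_2: TP=55, FP=18+8+22+2=50, FN=0+0+1+2=3 → 110/163 = 0.6748
  class_3: TP=41, FP=11+11+1+1=24, FN=19+15+22+15=71 → 82/177 = 0.4633
  class_4: TP=53, FP=17+12+2+15=46, FN=1+0+2+1=4 → 106/156 = 0.6795
Macro-F1 score = mean = (0.4678 + 0.7102 + 0.6748 + 0.4633 + 0.6795) / 5 = 0.599

0.599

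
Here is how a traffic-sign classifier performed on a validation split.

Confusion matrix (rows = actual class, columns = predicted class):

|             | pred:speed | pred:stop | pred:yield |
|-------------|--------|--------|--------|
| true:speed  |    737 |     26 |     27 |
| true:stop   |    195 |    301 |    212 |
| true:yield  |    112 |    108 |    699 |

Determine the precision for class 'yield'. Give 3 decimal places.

0.745

One-vs-rest for 'yield': TP = diagonal; FP = other classes predicted 'yield'; FN = 'yield' predicted as other.
precision = TP/(TP+FP).
yield: TP=699, FP=27+212=239 → 699/938 = 0.7452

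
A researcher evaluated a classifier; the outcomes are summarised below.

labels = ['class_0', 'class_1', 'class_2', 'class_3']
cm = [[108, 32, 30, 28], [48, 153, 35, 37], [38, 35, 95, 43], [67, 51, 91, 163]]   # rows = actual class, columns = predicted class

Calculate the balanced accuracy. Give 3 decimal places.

0.499

Balanced accuracy = mean of per-class recall.
  class_0: recall = 108/198 = 0.5455
  class_1: recall = 153/273 = 0.5604
  class_2: recall = 95/211 = 0.4502
  class_3: recall = 163/372 = 0.4382
Mean = (0.5455 + 0.5604 + 0.4502 + 0.4382) / 4 = 0.499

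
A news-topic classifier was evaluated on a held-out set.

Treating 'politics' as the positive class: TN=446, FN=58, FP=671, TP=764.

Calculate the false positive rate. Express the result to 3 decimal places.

FPR = FP/(FP+TN) = 671/(671+446) = 0.601

0.601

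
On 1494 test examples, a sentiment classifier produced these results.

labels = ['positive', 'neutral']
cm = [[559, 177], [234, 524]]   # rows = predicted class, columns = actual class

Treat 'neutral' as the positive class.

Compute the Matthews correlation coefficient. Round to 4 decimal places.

MCC = (TP·TN − FP·FN) / √((TP+FP)(TP+FN)(TN+FP)(TN+FN))
Numerator = 524·559 − 234·177 = 251498
Denominator = √(758·701·793·736) = √310126033984 = 556889.6066
MCC = 251498 / 556889.6066 = 0.4516

0.4516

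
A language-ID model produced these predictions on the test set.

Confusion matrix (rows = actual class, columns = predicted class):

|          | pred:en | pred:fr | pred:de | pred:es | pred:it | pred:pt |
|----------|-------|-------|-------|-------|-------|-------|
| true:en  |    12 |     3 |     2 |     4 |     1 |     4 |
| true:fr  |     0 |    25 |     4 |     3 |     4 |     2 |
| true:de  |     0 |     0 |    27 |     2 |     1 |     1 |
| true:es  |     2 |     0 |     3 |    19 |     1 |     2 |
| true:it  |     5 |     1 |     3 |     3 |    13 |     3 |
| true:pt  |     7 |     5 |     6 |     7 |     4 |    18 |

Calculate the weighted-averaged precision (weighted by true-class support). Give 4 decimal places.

Per-class precision (TP/(TP+FP)):
  en: TP=12, FP=0+0+2+5+7=14 → 12/26 = 0.46154
  fr: TP=25, FP=3+0+0+1+5=9 → 25/34 = 0.73529
  de: TP=27, FP=2+4+3+3+6=18 → 27/45 = 0.60000
  es: TP=19, FP=4+3+2+3+7=19 → 19/38 = 0.50000
  it: TP=13, FP=1+4+1+1+4=11 → 13/24 = 0.54167
  pt: TP=18, FP=4+2+1+2+3=12 → 18/30 = 0.60000
Weighted-precision = Σ (supportᵢ/N)·precisionᵢ with N=197: (26/197)·0.46154 + (38/197)·0.73529 + (31/197)·0.60000 + (27/197)·0.50000 + (28/197)·0.54167 + (47/197)·0.60000 = 0.5858

0.5858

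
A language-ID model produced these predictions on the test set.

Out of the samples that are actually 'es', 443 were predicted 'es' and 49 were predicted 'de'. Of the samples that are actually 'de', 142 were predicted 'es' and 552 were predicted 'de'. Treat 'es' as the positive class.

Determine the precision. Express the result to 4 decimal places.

Precision = TP/(TP+FP) = 443/(443+142) = 443/585 = 0.7573

0.7573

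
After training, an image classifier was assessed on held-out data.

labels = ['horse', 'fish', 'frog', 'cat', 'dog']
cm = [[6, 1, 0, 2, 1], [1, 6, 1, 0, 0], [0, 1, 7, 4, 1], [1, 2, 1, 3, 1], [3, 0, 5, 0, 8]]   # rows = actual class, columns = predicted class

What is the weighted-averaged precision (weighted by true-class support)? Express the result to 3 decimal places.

0.565

Per-class precision (TP/(TP+FP)):
  horse: TP=6, FP=1+0+1+3=5 → 6/11 = 0.5455
  fish: TP=6, FP=1+1+2+0=4 → 6/10 = 0.6000
  frog: TP=7, FP=0+1+1+5=7 → 7/14 = 0.5000
  cat: TP=3, FP=2+0+4+0=6 → 3/9 = 0.3333
  dog: TP=8, FP=1+0+1+1=3 → 8/11 = 0.7273
Weighted-precision = Σ (supportᵢ/N)·precisionᵢ with N=55: (10/55)·0.5455 + (8/55)·0.6000 + (13/55)·0.5000 + (8/55)·0.3333 + (16/55)·0.7273 = 0.565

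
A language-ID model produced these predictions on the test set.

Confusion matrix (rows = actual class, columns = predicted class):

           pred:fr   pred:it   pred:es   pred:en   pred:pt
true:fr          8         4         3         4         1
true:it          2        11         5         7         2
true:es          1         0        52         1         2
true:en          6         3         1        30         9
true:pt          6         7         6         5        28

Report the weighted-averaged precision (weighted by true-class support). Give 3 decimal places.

Per-class precision (TP/(TP+FP)):
  fr: TP=8, FP=2+1+6+6=15 → 8/23 = 0.3478
  it: TP=11, FP=4+0+3+7=14 → 11/25 = 0.4400
  es: TP=52, FP=3+5+1+6=15 → 52/67 = 0.7761
  en: TP=30, FP=4+7+1+5=17 → 30/47 = 0.6383
  pt: TP=28, FP=1+2+2+9=14 → 28/42 = 0.6667
Weighted-precision = Σ (supportᵢ/N)·precisionᵢ with N=204: (20/204)·0.3478 + (27/204)·0.4400 + (56/204)·0.7761 + (49/204)·0.6383 + (52/204)·0.6667 = 0.629

0.629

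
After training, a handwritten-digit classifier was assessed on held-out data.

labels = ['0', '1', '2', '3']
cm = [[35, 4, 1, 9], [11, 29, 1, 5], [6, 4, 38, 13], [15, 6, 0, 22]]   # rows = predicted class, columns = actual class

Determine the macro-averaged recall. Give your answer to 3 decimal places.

Per-class recall (TP/(TP+FN)):
  0: TP=35, FN=11+6+15=32 → 35/67 = 0.5224
  1: TP=29, FN=4+4+6=14 → 29/43 = 0.6744
  2: TP=38, FN=1+1+0=2 → 38/40 = 0.9500
  3: TP=22, FN=9+5+13=27 → 22/49 = 0.4490
Macro-recall = mean = (0.5224 + 0.6744 + 0.9500 + 0.4490) / 4 = 0.649

0.649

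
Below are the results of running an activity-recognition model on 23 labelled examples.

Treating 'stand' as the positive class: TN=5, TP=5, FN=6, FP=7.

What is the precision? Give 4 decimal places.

0.4167

Precision = TP/(TP+FP) = 5/(5+7) = 5/12 = 0.4167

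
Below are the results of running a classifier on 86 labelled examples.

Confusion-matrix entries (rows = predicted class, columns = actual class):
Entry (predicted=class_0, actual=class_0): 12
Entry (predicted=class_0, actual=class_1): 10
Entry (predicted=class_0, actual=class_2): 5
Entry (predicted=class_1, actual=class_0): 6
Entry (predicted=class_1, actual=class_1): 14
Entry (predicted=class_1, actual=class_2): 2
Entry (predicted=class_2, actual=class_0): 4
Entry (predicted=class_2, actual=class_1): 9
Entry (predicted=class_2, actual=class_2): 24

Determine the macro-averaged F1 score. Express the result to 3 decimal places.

Per-class F1 score (2·TP/(2·TP+FP+FN)):
  class_0: TP=12, FP=10+5=15, FN=6+4=10 → 24/49 = 0.4898
  class_1: TP=14, FP=6+2=8, FN=10+9=19 → 28/55 = 0.5091
  class_2: TP=24, FP=4+9=13, FN=5+2=7 → 48/68 = 0.7059
Macro-F1 score = mean = (0.4898 + 0.5091 + 0.7059) / 3 = 0.568

0.568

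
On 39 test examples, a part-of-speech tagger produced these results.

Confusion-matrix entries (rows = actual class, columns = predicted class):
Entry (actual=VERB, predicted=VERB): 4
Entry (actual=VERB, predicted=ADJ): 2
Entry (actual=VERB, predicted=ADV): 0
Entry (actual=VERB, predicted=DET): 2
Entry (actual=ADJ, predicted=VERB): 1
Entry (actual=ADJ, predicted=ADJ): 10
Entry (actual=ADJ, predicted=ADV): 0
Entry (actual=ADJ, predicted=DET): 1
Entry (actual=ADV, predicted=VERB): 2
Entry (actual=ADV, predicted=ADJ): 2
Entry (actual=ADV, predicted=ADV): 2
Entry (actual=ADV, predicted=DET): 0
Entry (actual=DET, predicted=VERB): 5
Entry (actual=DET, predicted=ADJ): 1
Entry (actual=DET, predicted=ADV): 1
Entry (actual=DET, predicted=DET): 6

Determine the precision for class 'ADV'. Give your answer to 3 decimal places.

0.667

Take TP from the diagonal, FP from the rest of the 'ADV' prediction marginal, FN from the rest of the 'ADV' actual marginal.
precision = TP/(TP+FP).
ADV: TP=2, FP=0+0+1=1 → 2/3 = 0.6667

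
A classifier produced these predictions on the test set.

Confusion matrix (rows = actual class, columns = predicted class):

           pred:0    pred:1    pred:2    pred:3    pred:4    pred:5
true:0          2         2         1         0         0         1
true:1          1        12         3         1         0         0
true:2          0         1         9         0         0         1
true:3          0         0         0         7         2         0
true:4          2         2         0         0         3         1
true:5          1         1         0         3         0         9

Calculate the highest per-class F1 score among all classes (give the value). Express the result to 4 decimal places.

Per-class F1 score (2·TP/(2·TP+FP+FN)):
  0: TP=2, FP=1+0+0+2+1=4, FN=2+1+0+0+1=4 → 4/12 = 0.33333
  1: TP=12, FP=2+1+0+2+1=6, FN=1+3+1+0+0=5 → 24/35 = 0.68571
  2: TP=9, FP=1+3+0+0+0=4, FN=0+1+0+0+1=2 → 18/24 = 0.75000
  3: TP=7, FP=0+1+0+0+3=4, FN=0+0+0+2+0=2 → 14/20 = 0.70000
  4: TP=3, FP=0+0+0+2+0=2, FN=2+2+0+0+1=5 → 6/13 = 0.46154
  5: TP=9, FP=1+0+1+0+1=3, FN=1+1+0+3+0=5 → 18/26 = 0.69231
Highest is class '2' with F1 score = 0.7500.

0.7500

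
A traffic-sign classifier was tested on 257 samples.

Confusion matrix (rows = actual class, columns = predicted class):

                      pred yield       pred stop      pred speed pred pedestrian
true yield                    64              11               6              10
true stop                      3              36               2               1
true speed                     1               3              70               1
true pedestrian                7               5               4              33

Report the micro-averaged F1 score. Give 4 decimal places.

0.7899

Micro-averaging pools counts across classes: ΣTP=203, ΣFP=54, ΣFN=54.
Micro-F1 score = 2·TP/(2·TP+FP+FN) on pooled counts = 0.7899 (equals overall accuracy in single-label multiclass).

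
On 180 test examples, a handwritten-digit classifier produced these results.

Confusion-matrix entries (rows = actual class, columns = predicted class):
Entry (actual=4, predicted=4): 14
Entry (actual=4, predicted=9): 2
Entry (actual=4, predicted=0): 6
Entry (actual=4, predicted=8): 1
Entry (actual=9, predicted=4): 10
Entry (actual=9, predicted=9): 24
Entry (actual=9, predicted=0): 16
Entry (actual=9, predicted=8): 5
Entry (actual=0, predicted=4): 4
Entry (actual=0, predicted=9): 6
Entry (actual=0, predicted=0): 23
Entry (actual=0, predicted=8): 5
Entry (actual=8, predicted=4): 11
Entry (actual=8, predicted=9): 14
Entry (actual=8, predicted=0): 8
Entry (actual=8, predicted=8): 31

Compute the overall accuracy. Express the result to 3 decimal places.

0.511

Accuracy = trace / total = (14+24+23+31=92) / 180 = 92/180 = 0.511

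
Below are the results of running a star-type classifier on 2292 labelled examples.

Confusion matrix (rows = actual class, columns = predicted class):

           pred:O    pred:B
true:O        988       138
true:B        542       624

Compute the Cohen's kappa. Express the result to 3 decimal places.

Observed agreement pₒ = trace/N = 1612/2292 = 0.7033
Expected agreement pₑ = Σ (rowᵢ·colᵢ)/N² = (1126·1530 + 1166·762)/2292² = 0.4971
κ = (pₒ − pₑ)/(1 − pₑ) = (0.7033 − 0.4971)/(1 − 0.4971) = 0.410

0.410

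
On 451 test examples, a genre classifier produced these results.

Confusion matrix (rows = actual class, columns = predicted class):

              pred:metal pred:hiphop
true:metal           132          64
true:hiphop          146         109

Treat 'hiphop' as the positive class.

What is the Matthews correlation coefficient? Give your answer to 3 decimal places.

MCC = (TP·TN − FP·FN) / √((TP+FP)(TP+FN)(TN+FP)(TN+FN))
Numerator = 109·132 − 64·146 = 5044
Denominator = √(173·255·196·278) = √2403738120 = 49027.9320
MCC = 5044 / 49027.9320 = 0.103

0.103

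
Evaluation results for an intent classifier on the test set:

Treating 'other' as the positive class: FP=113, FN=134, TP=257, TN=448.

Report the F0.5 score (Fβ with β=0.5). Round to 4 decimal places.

0.6868

Fβ = (1+β²)·TP / ((1+β²)·TP + β²·FN + FP), with β²=1/4
= 1.25·257 / (1.25·257 + 0.25·134 + 113) = 0.6868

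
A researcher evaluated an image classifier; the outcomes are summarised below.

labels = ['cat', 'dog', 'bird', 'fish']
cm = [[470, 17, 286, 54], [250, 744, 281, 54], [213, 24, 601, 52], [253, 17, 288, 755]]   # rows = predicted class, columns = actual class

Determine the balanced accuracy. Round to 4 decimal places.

Balanced accuracy = mean of per-class recall.
  cat: recall = 470/1186 = 0.39629
  dog: recall = 744/802 = 0.92768
  bird: recall = 601/1456 = 0.41277
  fish: recall = 755/915 = 0.82514
Mean = (0.39629 + 0.92768 + 0.41277 + 0.82514) / 4 = 0.6405

0.6405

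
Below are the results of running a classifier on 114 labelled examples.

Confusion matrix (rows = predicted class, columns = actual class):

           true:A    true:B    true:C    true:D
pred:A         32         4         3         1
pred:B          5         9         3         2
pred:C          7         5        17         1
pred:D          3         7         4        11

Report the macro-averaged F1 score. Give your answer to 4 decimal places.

0.5728

Per-class F1 score (2·TP/(2·TP+FP+FN)):
  A: TP=32, FP=4+3+1=8, FN=5+7+3=15 → 64/87 = 0.73563
  B: TP=9, FP=5+3+2=10, FN=4+5+7=16 → 18/44 = 0.40909
  C: TP=17, FP=7+5+1=13, FN=3+3+4=10 → 34/57 = 0.59649
  D: TP=11, FP=3+7+4=14, FN=1+2+1=4 → 22/40 = 0.55000
Macro-F1 score = mean = (0.73563 + 0.40909 + 0.59649 + 0.55000) / 4 = 0.5728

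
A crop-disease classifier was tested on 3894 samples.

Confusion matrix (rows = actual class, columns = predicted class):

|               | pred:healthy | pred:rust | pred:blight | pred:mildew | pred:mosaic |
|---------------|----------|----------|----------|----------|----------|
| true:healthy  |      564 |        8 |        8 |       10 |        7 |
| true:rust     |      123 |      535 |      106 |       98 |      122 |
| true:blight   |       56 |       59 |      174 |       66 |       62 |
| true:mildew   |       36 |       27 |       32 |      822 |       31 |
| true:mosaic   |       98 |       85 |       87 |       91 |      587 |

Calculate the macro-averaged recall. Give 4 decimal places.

Per-class recall (TP/(TP+FN)):
  healthy: TP=564, FN=8+8+10+7=33 → 564/597 = 0.94472
  rust: TP=535, FN=123+106+98+122=449 → 535/984 = 0.54370
  blight: TP=174, FN=56+59+66+62=243 → 174/417 = 0.41727
  mildew: TP=822, FN=36+27+32+31=126 → 822/948 = 0.86709
  mosaic: TP=587, FN=98+85+87+91=361 → 587/948 = 0.61920
Macro-recall = mean = (0.94472 + 0.54370 + 0.41727 + 0.86709 + 0.61920) / 5 = 0.6784

0.6784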